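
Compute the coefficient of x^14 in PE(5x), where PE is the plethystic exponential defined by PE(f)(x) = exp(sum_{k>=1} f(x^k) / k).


With f(x) = 5x, the exponent is sum_{k>=1} 5 x^k / k = 5 * (-ln(1 - x)). Exponentiating:
PE(5x) = exp(-5 ln(1 - x)) = 1/(1 - x)^5.
By the negative binomial expansion, [x^n] 1/(1 - x)^5 = C(n + 4, 4).
For n = 14: C(18, 4) = 3060.

3060


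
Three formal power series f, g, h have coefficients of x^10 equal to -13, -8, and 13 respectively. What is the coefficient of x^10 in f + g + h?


Series addition is componentwise:
-13 + -8 + 13
= -8

-8


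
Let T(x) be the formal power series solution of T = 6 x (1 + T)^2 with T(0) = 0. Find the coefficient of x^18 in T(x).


Apply the Lagrange inversion formula: if T = 6 x * phi(T) with phi(t) = (1 + t)^2, then [x^n] T = 6^n * (1/n) [t^(n-1)] phi(t)^n = 6^n * (1/n) [t^(n-1)] (1 + t)^(2n) = 6^n * (1/n) C(2n, n-1).
Using the identity C(2n, n-1) = C(2n, n) * n / (n+1), the unscaled factor equals C(2n, n) / (n+1) = C_n, the n-th Catalan number.
For n = 18: C_18 = C(36, 18) / 19 = 9075135300/19 = 477638700.
With the 6^18 = 101559956668416 factor, the coefficient is 101559956668416 * 477638700 = 48508965675158549299200.

48508965675158549299200


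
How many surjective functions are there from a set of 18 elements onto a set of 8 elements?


By inclusion-exclusion on which target elements are missed, the number of surjections from an n-set onto a k-set is
surj(n, k) = sum_{j=0}^{k} (-1)^j C(k, j) (k - j)^n.
Equivalently surj(n, k) = k! * S(n, k), where S(n, k) is the Stirling number of the second kind.
For n = 18, k = 8:
S(18, 8) = 189036065010, so
surj = 8! * 189036065010 = 40320 * 189036065010 = 7621934141203200.

7621934141203200


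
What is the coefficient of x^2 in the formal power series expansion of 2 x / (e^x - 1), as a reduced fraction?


The exponential generating function for Bernoulli numbers is
x / (e^x - 1) = sum_{k>=0} B_k x^k / k!.
So the coefficient of x^2 in 2 x / (e^x - 1) is 2 B_2 / 2!.
Computing: B_2 = 1/6, 2! = 2, giving
2 * 1/6 / 2 = 1/6.

1/6


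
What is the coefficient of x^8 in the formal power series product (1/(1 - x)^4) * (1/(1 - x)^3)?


Combine the factors: (1/(1 - x)^4) * (1/(1 - x)^3) = 1/(1 - x)^7.
Then use 1/(1 - x)^r = sum_{k>=0} C(k + r - 1, r - 1) x^k with r = 7 and k = 8:
C(14, 6) = 3003.

3003


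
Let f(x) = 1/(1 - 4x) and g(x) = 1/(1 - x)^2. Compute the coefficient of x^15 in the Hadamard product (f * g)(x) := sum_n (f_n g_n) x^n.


f has coefficients f_k = 4^k. For g = 1/(1 - x)^2 the coefficient is g_k = C(k + 1, 1) = k + 1. The Hadamard coefficient is (f * g)_k = 4^k * (k + 1).
For k = 15: 4^15 * 16 = 1073741824 * 16 = 17179869184.

17179869184


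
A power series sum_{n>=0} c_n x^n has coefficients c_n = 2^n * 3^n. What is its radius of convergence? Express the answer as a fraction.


By the root test (Cauchy-Hadamard), the radius is R = 1 / limsup_n |c_n|^(1/n).
Here |c_n|^(1/n) = (2^n * 3^n)^(1/n) = 2 * 3 = 6 for all n.
So R = 1/6 = 1/6.

1/6


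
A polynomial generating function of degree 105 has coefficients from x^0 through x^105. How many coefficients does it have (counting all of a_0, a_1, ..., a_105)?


A polynomial of degree 105 takes the form a_0 + a_1 x + ... + a_105 x^105.
The number of coefficients is 105 + 1 = 106.

106


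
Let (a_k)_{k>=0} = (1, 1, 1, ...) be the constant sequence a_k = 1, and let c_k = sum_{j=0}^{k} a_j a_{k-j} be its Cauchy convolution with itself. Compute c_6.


Since a_j = 1 for all j >= 0, the convolution sum becomes
c_k = sum_{j=0}^{k} 1 * 1 = 1 * (k + 1).
Equivalently, the generating function of (a_k) is 1/(1 - x) and its square is 1/(1 - x)^2 = sum_{k>=0} 1(k + 1) x^k.
For k = 6: 1 * 7 = 7.

7


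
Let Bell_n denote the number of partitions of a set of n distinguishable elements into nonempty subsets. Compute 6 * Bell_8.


Bell_8 can be computed from the Bell triangle or from Dobinski's identity Bell_n = (1/e) * sum_{k>=0} k^n / k!.
Computing Bell_8 = 4140.
Then 6 * 4140 = 24840.

24840


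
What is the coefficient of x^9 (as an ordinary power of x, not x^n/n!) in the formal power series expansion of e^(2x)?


The exponential series is e^y = sum_{k>=0} y^k / k!. Substituting y = 2x gives
e^(2x) = sum_{k>=0} 2^k x^k / k!.
So the coefficient of x^n is a^n/n! with a = 2, n = 9:
2^9 / 9! = 512/362880 = 4/2835

4/2835


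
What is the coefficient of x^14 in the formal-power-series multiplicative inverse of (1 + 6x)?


The inverse is 1/(1 + 6x). Apply the geometric identity 1/(1 - y) = sum_{k>=0} y^k with y = -6x:
1/(1 + 6x) = sum_{k>=0} (-6)^k x^k.
So the coefficient of x^14 is (-6)^14 = 78364164096.

78364164096


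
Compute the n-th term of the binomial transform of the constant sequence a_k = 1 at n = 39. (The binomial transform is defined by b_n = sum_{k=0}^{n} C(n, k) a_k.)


With a_k = 1 for all k, b_n = sum_{k=0}^{n} C(n, k) = 2^n by the binomial theorem.
For n = 39: 2^39 = 549755813888.

549755813888


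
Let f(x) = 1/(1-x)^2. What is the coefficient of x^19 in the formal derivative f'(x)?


Differentiate: d/dx [ 1/(1-x)^r ] = r / (1-x)^(r+1).
Here r = 2, so f'(x) = 2 / (1-x)^3.
The expansion of 1/(1-x)^(r+1) has coefficient of x^n equal to C(n+r, r).
So the coefficient of x^19 in f'(x) is
2 * C(21, 2) = 2 * 210 = 420

420


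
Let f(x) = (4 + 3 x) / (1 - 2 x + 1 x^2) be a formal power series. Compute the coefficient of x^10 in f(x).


Write f(x) = sum_{k>=0} a_k x^k. Multiplying both sides by 1 - 2 x + 1 x^2 gives
(1 - 2 x + 1 x^2) sum_{k>=0} a_k x^k = 4 + 3 x.
Matching coefficients:
 x^0: a_0 = 4
 x^1: a_1 - 2 a_0 = 3  =>  a_1 = 2*4 + 3 = 11
 x^k (k >= 2): a_k = 2 a_{k-1} - 1 a_{k-2}.
Iterating: a_2 = 18, a_3 = 25, a_4 = 32, a_5 = 39, a_6 = 46, a_7 = 53, a_8 = 60, a_9 = 67, a_10 = 74.
So the coefficient of x^10 is 74.

74


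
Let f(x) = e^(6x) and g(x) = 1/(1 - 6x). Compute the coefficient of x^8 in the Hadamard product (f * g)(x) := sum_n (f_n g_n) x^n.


Expanding: f_k = 6^k/k! (from e^(6x)) and g_k = 6^k (from 1/(1 - 6x)). So the Hadamard coefficient (f * g)_k = 6^k 6^k / k! = (36)^k / k!.
For k = 8: 36^8/8! = 2821109907456/40320 = 2448880128/35.

2448880128/35


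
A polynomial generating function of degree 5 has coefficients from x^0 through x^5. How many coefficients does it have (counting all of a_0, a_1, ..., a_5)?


A polynomial of degree 5 takes the form a_0 + a_1 x + ... + a_5 x^5.
The number of coefficients is 5 + 1 = 6.

6


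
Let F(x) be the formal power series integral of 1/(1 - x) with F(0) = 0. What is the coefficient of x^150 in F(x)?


1/(1 - x) = sum_{k>=0} x^k. Integrating termwise and using F(0) = 0 gives
F(x) = sum_{k>=0} x^(k+1) / (k+1) = sum_{m>=1} x^m / m = -ln(1 - x).
So the coefficient of x^150 is 1/150 = 1/150.

1/150


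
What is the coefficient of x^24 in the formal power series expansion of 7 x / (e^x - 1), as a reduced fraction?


The exponential generating function for Bernoulli numbers is
x / (e^x - 1) = sum_{k>=0} B_k x^k / k!.
So the coefficient of x^24 in 7 x / (e^x - 1) is 7 B_24 / 24!.
Computing: B_24 = -236364091/2730, 24! = 620448401733239439360000, giving
7 * -236364091/2730 / 620448401733239439360000 = -236364091/241974876675963381350400000.

-236364091/241974876675963381350400000


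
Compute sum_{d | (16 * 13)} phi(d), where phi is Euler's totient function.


First, 16 * 13 = 208. One classical identity is sum_{d | n} phi(d) = n (each k in [1, n] has a unique gcd with n, and among the k's with gcd(k, n) = n/d there are phi(d) of them). So the sum equals 208. We also verify directly:
Divisors of 208: 1, 2, 4, 8, 13, 16, 26, 52, 104, 208.
phi values: 1, 1, 2, 4, 12, 8, 12, 24, 48, 96.
Sum = 208.

208


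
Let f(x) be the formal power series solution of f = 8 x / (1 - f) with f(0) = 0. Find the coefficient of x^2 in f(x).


Apply Lagrange inversion: f = 8 x * phi(f) with phi(t) = 1/(1 - t), so
[x^n] f = 8^n * (1/n) [t^(n-1)] phi(t)^n = 8^n * (1/n) [t^(n-1)] (1 - t)^(-n) = 8^n * (1/n) C(2n - 2, n - 1) = 8^n * C_{n-1}.
For n = 2: C_1 = C(2, 1) / 2 = 2/2 = 1.
With the 8^2 = 64 factor, the coefficient is 64 * 1 = 64.

64


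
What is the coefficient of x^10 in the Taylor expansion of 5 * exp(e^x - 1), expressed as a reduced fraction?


exp(e^x - 1) = sum_{k>=0} Bell_k x^k / k!, where Bell_k is the k-th Bell number.
So the coefficient of x^10 is 5 * Bell_10 / 10!.
Computing: Bell_10 = 115975 and 10! = 3628800, giving
5 * 115975/3628800 = 23195/145152.

23195/145152


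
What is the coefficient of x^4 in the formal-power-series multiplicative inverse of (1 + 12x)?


The inverse is 1/(1 + 12x). Apply the geometric identity 1/(1 - y) = sum_{k>=0} y^k with y = -12x:
1/(1 + 12x) = sum_{k>=0} (-12)^k x^k.
So the coefficient of x^4 is (-12)^4 = 20736.

20736


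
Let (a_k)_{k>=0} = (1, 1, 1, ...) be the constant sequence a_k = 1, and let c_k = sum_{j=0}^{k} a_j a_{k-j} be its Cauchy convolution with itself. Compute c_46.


Since a_j = 1 for all j >= 0, the convolution sum becomes
c_k = sum_{j=0}^{k} 1 * 1 = 1 * (k + 1).
Equivalently, the generating function of (a_k) is 1/(1 - x) and its square is 1/(1 - x)^2 = sum_{k>=0} 1(k + 1) x^k.
For k = 46: 1 * 47 = 47.

47


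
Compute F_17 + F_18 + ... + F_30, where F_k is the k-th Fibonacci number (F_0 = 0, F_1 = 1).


Use the identity sum_{k=0}^{N} F_k = F_{N+2} - 1 (which follows from F_{k+2} - F_{k+1} = F_k). Then
sum_{k=17}^{30} F_k = (F_{32} - 1) - (F_{18} - 1) = F_{32} - F_{18}.
Computing: F_{32} = 2178309, F_{18} = 2584, so
Sum = 2178309 - 2584 = 2175725.

2175725


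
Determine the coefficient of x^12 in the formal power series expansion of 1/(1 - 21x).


The geometric series identity gives 1/(1 - c x) = sum_{k>=0} c^k x^k, so the coefficient of x^k is c^k.
Here c = 21 and k = 12.
Computing: 21^12 = 7355827511386641

7355827511386641


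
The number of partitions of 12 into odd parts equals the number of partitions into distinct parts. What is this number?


Computing partitions of 12 into odd parts (1, 3, 5, ...):
Using the generating function prod_{k>=0} 1/(1-x^(2k+1)),
the count is 15

15


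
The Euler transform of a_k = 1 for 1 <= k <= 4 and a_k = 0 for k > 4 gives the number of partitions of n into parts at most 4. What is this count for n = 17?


Partitions of 17 into parts at most 4:
Using generating function (1-x)^(-1)(1-x^2)^(-1)...(1-x^4)^(-1),
the coefficient of x^17 = 72

72


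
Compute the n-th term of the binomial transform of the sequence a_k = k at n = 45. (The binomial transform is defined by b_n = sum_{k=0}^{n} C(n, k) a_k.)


With a_k = k, b_n = sum_{k=0}^{n} C(n, k) k. Using k * C(n, k) = n * C(n-1, k-1) gives b_n = n * sum_{k>=1} C(n-1, k-1) = n * 2^(n-1).
For n = 45: 45 * 2^44 = 45 * 17592186044416 = 791648371998720.

791648371998720


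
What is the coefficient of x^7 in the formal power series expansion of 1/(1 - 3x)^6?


The general identity 1/(1 - c x)^r = sum_{k>=0} c^k C(k + r - 1, r - 1) x^k follows by substituting y = c x into 1/(1 - y)^r = sum_{k>=0} C(k + r - 1, r - 1) y^k.
For c = 3, r = 6, k = 7:
3^7 * C(12, 5) = 2187 * 792 = 1732104.

1732104


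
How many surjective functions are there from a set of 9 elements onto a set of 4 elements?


By inclusion-exclusion on which target elements are missed, the number of surjections from an n-set onto a k-set is
surj(n, k) = sum_{j=0}^{k} (-1)^j C(k, j) (k - j)^n.
Equivalently surj(n, k) = k! * S(n, k), where S(n, k) is the Stirling number of the second kind.
For n = 9, k = 4:
S(9, 4) = 7770, so
surj = 4! * 7770 = 24 * 7770 = 186480.

186480


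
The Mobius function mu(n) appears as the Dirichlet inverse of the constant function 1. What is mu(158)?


158 = 2 * 79 (all distinct primes).
mu(158) = (-1)^2 = 1

1


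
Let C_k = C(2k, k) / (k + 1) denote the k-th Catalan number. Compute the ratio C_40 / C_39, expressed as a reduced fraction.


Using C_k = (2k)! / (k! (k+1)!), the ratio C_{k+1}/C_k simplifies to
C_{k+1}/C_k = [(2k+2)! / ((k+1)! (k+2)!)] * [k! (k+1)! / (2k)!]
 = (2k+2)(2k+1) / ((k+1)(k+2)) = 2(2k+1) / (k+2).
For k = 39: 2(2*39 + 1) / (39 + 2) = 158/41 = 158/41.

158/41


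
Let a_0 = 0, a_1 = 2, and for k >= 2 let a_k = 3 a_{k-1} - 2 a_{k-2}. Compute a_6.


Iterating the recurrence forward:
a_0 = 0
a_1 = 2
a_2 = 3*2 - 2*0 = 6
a_3 = 3*6 - 2*2 = 14
a_4 = 3*14 - 2*6 = 30
a_5 = 3*30 - 2*14 = 62
a_6 = 3*62 - 2*30 = 126
So a_6 = 126.

126


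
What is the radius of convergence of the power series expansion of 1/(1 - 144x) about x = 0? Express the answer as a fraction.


Expanding 1/(1 - 144x) = sum_{k>=0} 144^k x^k, the series converges when |144x| < 1, i.e., |x| < 1/144.
So the radius of convergence is 1/144 = 1/144.

1/144


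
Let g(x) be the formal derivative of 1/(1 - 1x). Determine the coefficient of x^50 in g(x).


Differentiate termwise: d/dx sum_{k>=0} 1^k x^k = sum_{k>=1} k 1^k x^(k-1) = sum_{j>=0} (j+1) 1^(j+1) x^j.
Equivalently, d/dx [1/(1 - 1x)] = 1/(1 - 1x)^2.
For j = 50: 51 * 1^51 = 51 * 1 = 51.

51


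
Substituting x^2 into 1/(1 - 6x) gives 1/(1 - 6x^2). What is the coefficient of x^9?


Since 1/(1 - 6x^2) only has even powers of x,
the coefficient of x^9 (odd) is 0.

0


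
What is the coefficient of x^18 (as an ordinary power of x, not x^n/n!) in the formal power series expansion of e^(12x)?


The exponential series is e^y = sum_{k>=0} y^k / k!. Substituting y = 12x gives
e^(12x) = sum_{k>=0} 12^k x^k / k!.
So the coefficient of x^n is a^n/n! with a = 12, n = 18:
12^18 / 18! = 26623333280885243904/6402373705728000 = 61917364224/14889875

61917364224/14889875


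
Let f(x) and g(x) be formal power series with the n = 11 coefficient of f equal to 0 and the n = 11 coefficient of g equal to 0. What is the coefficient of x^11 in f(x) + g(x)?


Addition of formal power series is termwise.
The coefficient of x^11 in f + g = 0 + 0
= 0

0


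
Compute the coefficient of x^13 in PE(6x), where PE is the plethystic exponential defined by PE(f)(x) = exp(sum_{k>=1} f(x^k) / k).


With f(x) = 6x, the exponent is sum_{k>=1} 6 x^k / k = 6 * (-ln(1 - x)). Exponentiating:
PE(6x) = exp(-6 ln(1 - x)) = 1/(1 - x)^6.
By the negative binomial expansion, [x^n] 1/(1 - x)^6 = C(n + 5, 5).
For n = 13: C(18, 5) = 8568.

8568


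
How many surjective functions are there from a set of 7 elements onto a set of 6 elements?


By inclusion-exclusion on which target elements are missed, the number of surjections from an n-set onto a k-set is
surj(n, k) = sum_{j=0}^{k} (-1)^j C(k, j) (k - j)^n.
Equivalently surj(n, k) = k! * S(n, k), where S(n, k) is the Stirling number of the second kind.
For n = 7, k = 6:
S(7, 6) = 21, so
surj = 6! * 21 = 720 * 21 = 15120.

15120


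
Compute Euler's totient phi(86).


phi(n) counts integers in [1, n] coprime to n. Using the multiplicative formula phi(n) = n * prod_{p | n} (1 - 1/p):
86 = 2 * 43, so
phi(86) = 86 * (1 - 1/2) * (1 - 1/43) = 42.

42


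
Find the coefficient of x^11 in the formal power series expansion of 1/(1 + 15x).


Write 1/(1 + c x) = 1/(1 - (-c) x) and apply the geometric-series identity
1/(1 - y) = sum_{k>=0} y^k to get 1/(1 + c x) = sum_{k>=0} (-c)^k x^k.
So the coefficient of x^k is (-c)^k = (-1)^k * c^k.
Here c = 15 and k = 11:
(-15)^11 = -1 * 8649755859375 = -8649755859375

-8649755859375


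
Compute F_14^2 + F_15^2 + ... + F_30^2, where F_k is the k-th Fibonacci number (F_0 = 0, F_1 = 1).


There is a standard identity sum_{k=0}^{N} F_k^2 = F_N * F_{N+1} (proved inductively from the telescoping relation F_k^2 = F_k F_{k+1} - F_{k-1} F_k). Then
sum_{k=14}^{30} F_k^2 = F_30 F_31 - F_13 F_14.
Computing: F_30 = 832040, F_31 = 1346269, F_13 = 233, F_14 = 377.
Sum = 832040 * 1346269 - 233 * 377 = 1120149570919.

1120149570919


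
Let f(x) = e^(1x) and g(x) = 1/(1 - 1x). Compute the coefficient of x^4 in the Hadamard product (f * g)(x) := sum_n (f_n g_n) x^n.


Expanding: f_k = 1^k/k! (from e^(1x)) and g_k = 1^k (from 1/(1 - 1x)). So the Hadamard coefficient (f * g)_k = 1^k 1^k / k! = (1)^k / k!.
For k = 4: 1^4/4! = 1/24 = 1/24.

1/24


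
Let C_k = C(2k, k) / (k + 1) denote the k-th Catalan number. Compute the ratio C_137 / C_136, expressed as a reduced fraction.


Using C_k = (2k)! / (k! (k+1)!), the ratio C_{k+1}/C_k simplifies to
C_{k+1}/C_k = [(2k+2)! / ((k+1)! (k+2)!)] * [k! (k+1)! / (2k)!]
 = (2k+2)(2k+1) / ((k+1)(k+2)) = 2(2k+1) / (k+2).
For k = 136: 2(2*136 + 1) / (136 + 2) = 546/138 = 91/23.

91/23


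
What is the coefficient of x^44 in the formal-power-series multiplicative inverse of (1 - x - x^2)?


Let the inverse be f(x) = sum_{k>=0} a_k x^k. From f(x) * (1 - x - x^2) = 1 and matching coefficients:
 x^0: a_0 = 1.
 x^1: a_1 - a_0 = 0, so a_1 = 1.
 x^k (k >= 2): a_k - a_{k-1} - a_{k-2} = 0, i.e. a_k = a_{k-1} + a_{k-2}.
This is the Fibonacci-type recurrence shifted so that a_0 = a_1 = 1.
Iterating: a_0=1, a_1=1, a_2=2, a_3=3, a_4=5, a_5=8, a_6=13, a_7=21, a_8=34, a_9=55, ...
a_44 = 1134903170.

1134903170


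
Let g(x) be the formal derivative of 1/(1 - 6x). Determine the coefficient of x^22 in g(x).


Differentiate termwise: d/dx sum_{k>=0} 6^k x^k = sum_{k>=1} k 6^k x^(k-1) = sum_{j>=0} (j+1) 6^(j+1) x^j.
Equivalently, d/dx [1/(1 - 6x)] = 6/(1 - 6x)^2.
For j = 22: 23 * 6^23 = 23 * 789730223053602816 = 18163795130232864768.

18163795130232864768


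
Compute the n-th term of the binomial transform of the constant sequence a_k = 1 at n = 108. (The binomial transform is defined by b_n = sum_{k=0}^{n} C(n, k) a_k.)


With a_k = 1 for all k, b_n = sum_{k=0}^{n} C(n, k) = 2^n by the binomial theorem.
For n = 108: 2^108 = 324518553658426726783156020576256.

324518553658426726783156020576256


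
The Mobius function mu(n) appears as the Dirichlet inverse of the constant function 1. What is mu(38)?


38 = 2 * 19 (all distinct primes).
mu(38) = (-1)^2 = 1

1


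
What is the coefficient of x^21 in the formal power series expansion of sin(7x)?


The Maclaurin series is sin(t) = sum_{k>=0} (-1)^k t^(2k+1) / (2k+1)!, so substituting t = 7x, only odd powers of x are nonzero, with coefficient of x^(2k+1) equal to (-1)^k 7^(2k+1) / (2k+1)!.
Write 21 = 2*10 + 1, giving the coefficient (-1)^10 * 7^21 / 21! = 558545864083284007/51090942171709440000 = 1628413597910449/148953184174080000.

1628413597910449/148953184174080000


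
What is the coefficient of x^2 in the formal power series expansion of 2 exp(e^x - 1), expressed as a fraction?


exp(e^x - 1) is the exponential generating function for the Bell numbers Bell_k: exp(e^x - 1) = sum_{k>=0} Bell_k x^k / k!.
So the coefficient of x^2 in 2 exp(e^x - 1) is 2 Bell_2 / 2!.
Computing: Bell_2 = 2 and 2! = 2, giving
2 * 2/2 = 2.

2


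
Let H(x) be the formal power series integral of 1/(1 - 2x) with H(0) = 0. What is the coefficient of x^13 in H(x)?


1/(1 - 2x) = sum_{k>=0} 2^k x^k. Integrating termwise with H(0) = 0:
H(x) = sum_{k>=0} 2^k x^(k+1) / (k+1) = sum_{m>=1} 2^(m-1) x^m / m.
For m = 13: 2^12/13 = 4096/13 = 4096/13.

4096/13


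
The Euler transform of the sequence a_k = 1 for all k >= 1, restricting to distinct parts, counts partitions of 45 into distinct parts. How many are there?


Partitions of 45 into distinct parts can be computed via generating function.
Product (1+x)(1+x^2)(1+x^3)...
The coefficient of x^45 = 2048

2048


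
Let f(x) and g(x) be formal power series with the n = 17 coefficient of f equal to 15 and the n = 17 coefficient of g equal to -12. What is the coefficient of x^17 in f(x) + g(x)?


Addition of formal power series is termwise.
The coefficient of x^17 in f + g = 15 + -12
= 3

3


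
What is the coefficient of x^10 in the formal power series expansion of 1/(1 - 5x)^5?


The general identity 1/(1 - c x)^r = sum_{k>=0} c^k C(k + r - 1, r - 1) x^k follows by substituting y = c x into 1/(1 - y)^r = sum_{k>=0} C(k + r - 1, r - 1) y^k.
For c = 5, r = 5, k = 10:
5^10 * C(14, 4) = 9765625 * 1001 = 9775390625.

9775390625


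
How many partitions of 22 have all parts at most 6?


Using the generating function (1-x)^(-1)(1-x^2)^(-1)...(1-x^6)^(-1),
the coefficient of x^22 counts these restricted partitions.
Result = 391

391


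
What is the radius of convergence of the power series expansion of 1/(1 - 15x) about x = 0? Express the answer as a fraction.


Expanding 1/(1 - 15x) = sum_{k>=0} 15^k x^k, the series converges when |15x| < 1, i.e., |x| < 1/15.
So the radius of convergence is 1/15 = 1/15.

1/15


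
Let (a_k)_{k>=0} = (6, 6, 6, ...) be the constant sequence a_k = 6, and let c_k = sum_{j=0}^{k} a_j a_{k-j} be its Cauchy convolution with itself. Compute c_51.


Since a_j = 6 for all j >= 0, the convolution sum becomes
c_k = sum_{j=0}^{k} 6 * 6 = 36 * (k + 1).
Equivalently, the generating function of (a_k) is 6/(1 - x) and its square is 36/(1 - x)^2 = sum_{k>=0} 36(k + 1) x^k.
For k = 51: 36 * 52 = 1872.

1872


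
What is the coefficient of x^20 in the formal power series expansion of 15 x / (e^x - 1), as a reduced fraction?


The exponential generating function for Bernoulli numbers is
x / (e^x - 1) = sum_{k>=0} B_k x^k / k!.
So the coefficient of x^20 in 15 x / (e^x - 1) is 15 B_20 / 20!.
Computing: B_20 = -174611/330, 20! = 2432902008176640000, giving
15 * -174611/330 / 2432902008176640000 = -174611/53523844179886080000.

-174611/53523844179886080000


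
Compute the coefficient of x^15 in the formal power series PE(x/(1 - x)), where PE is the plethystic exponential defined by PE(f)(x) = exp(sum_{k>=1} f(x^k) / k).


For f(x) = x/(1 - x) we have
sum_{k>=1} f(x^k) / k = sum_{k>=1} (1/k) * x^k / (1 - x^k) = sum_{k, m >= 1} x^(k m) / k,
which after exponentiating simplifies to
PE(x/(1 - x)) = prod_{k>=1} 1 / (1 - x^k).
This is the generating function for the partition function p(n), so the coefficient of x^15 is p(15).
Computing p(15) by dynamic programming over parts 1, 2, ..., 15: p(15) = 176.

176


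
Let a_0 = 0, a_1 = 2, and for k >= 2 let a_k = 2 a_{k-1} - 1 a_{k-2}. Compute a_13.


Iterating the recurrence forward:
a_0 = 0
a_1 = 2
a_2 = 2*2 - 1*0 = 4
a_3 = 2*4 - 1*2 = 6
a_4 = 2*6 - 1*4 = 8
a_5 = 2*8 - 1*6 = 10
a_6 = 2*10 - 1*8 = 12
a_7 = 2*12 - 1*10 = 14
a_8 = 2*14 - 1*12 = 16
a_9 = 2*16 - 1*14 = 18
a_10 = 2*18 - 1*16 = 20
a_11 = 2*20 - 1*18 = 22
a_12 = 2*22 - 1*20 = 24
a_13 = 2*24 - 1*22 = 26
So a_13 = 26.

26


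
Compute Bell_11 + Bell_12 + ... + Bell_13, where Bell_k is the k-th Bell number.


Recall Bell_k counts set partitions of a k-set (with Bell_0 = 1 by convention).
Bell_11 through Bell_13: 678570, 4213597, 27644437
Sum = 678570 + 4213597 + 27644437 = 32536604.

32536604


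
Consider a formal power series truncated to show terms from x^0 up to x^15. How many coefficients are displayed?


From x^0 to x^15 inclusive, the count is 15 - 0 + 1 = 16.

16


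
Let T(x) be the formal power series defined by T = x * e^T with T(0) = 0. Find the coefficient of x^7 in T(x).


Apply the Lagrange inversion formula: if T = x * phi(T) with phi(t) = e^t, then
[x^n] T = (1/n) [t^(n-1)] phi(t)^n = (1/n) [t^(n-1)] e^(n t) = (1/n) * n^(n-1) / (n-1)! = n^(n-1) / n!.
When c = 1 this is the Cayley count of rooted labeled trees on n vertices, divided by n!.
For n = 7: 7^6 / 7! = 117649/5040 = 16807/720.

16807/720


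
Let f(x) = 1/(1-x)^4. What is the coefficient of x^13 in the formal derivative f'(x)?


Differentiate: d/dx [ 1/(1-x)^r ] = r / (1-x)^(r+1).
Here r = 4, so f'(x) = 4 / (1-x)^5.
The expansion of 1/(1-x)^(r+1) has coefficient of x^n equal to C(n+r, r).
So the coefficient of x^13 in f'(x) is
4 * C(17, 4) = 4 * 2380 = 9520

9520


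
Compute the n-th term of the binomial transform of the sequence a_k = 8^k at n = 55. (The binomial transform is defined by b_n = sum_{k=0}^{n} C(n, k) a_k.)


With a_k = 8^k, b_n = sum_{k=0}^{n} C(n, k) 8^k = (1 + 8)^n by the binomial theorem.
For n = 55: (1 + 8)^55 = 9^55 = 30432527221704537086371993251530170531786747066637049.

30432527221704537086371993251530170531786747066637049


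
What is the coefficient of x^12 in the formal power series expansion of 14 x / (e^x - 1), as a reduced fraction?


The exponential generating function for Bernoulli numbers is
x / (e^x - 1) = sum_{k>=0} B_k x^k / k!.
So the coefficient of x^12 in 14 x / (e^x - 1) is 14 B_12 / 12!.
Computing: B_12 = -691/2730, 12! = 479001600, giving
14 * -691/2730 / 479001600 = -691/93405312000.

-691/93405312000


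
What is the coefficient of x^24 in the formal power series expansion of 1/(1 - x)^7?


The negative binomial / multiset identity is
1/(1 - x)^r = sum_{k>=0} C(k + r - 1, r - 1) x^k.
Here r = 7 and k = 24, so the coefficient is
C(24 + 6, 6) = C(30, 6)
= 593775

593775


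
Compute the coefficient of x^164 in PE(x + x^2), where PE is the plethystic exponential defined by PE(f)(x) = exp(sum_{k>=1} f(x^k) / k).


With f(x) = x + x^2, the exponent is sum_{k>=1} (x^k + x^(2k)) / k = -ln(1 - x) - ln(1 - x^2). Exponentiating:
PE(x + x^2) = 1 / ((1 - x)(1 - x^2)).
This is the generating function for partitions of n into parts of size 1 or 2. The number of 2's can be any j in 0..82, and the rest are 1's, so
[x^164] = floor(164/2) + 1 = 83.

83


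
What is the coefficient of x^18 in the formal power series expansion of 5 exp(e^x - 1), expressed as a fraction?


exp(e^x - 1) is the exponential generating function for the Bell numbers Bell_k: exp(e^x - 1) = sum_{k>=0} Bell_k x^k / k!.
So the coefficient of x^18 in 5 exp(e^x - 1) is 5 Bell_18 / 18!.
Computing: Bell_18 = 682076806159 and 18! = 6402373705728000, giving
5 * 682076806159/6402373705728000 = 97439543737/182924963020800.

97439543737/182924963020800


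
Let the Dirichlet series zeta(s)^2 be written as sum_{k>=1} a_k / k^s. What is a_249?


The Dirichlet convolution of the constant function 1 with itself gives (1 * 1)(k) = sum_{d | k} 1 = d(k), the number of positive divisors of k.
Since zeta(s) = sum_{k>=1} 1/k^s, we have zeta(s)^2 = sum_{k>=1} d(k)/k^s, so a_k = d(k).
For k = 249: the divisors are 1, 3, 83, 249.
Count = 4.

4


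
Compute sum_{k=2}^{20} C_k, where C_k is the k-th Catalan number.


C_2 through C_20: 2, 5, 14, 42, 132, 429, 1430, 4862, 16796, 58786, 208012, 742900, 2674440, 9694845, 35357670, 129644790, 477638700, 1767263190, 6564120420
Sum = 2 + 5 + 14 + 42 + 132 + 429 + 1430 + 4862 + 16796 + 58786 + 208012 + 742900 + 2674440 + 9694845 + 35357670 + 129644790 + 477638700 + 1767263190 + 6564120420
= 8987427465

8987427465


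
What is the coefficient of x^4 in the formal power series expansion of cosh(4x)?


The Maclaurin series is cosh(t) = sum_{m>=0} t^(2m) / (2m)!, so substituting t = 4x, only even powers of x are nonzero, with coefficient of x^(2m) equal to 4^(2m) / (2m)!.
For x^4 the coefficient is 4^4/4! = 256/24 = 32/3.

32/3


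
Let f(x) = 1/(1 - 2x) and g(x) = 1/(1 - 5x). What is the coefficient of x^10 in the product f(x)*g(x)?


The coefficient of x^n in f*g is the Cauchy product: sum_{k=0}^{n} a^k * b^(n-k).
With a=2, b=5, n=10:
sum_{k=0}^{10} 2^k * 5^(10-k)
= 16275359

16275359


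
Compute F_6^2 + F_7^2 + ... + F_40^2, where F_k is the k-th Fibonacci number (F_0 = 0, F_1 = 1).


There is a standard identity sum_{k=0}^{N} F_k^2 = F_N * F_{N+1} (proved inductively from the telescoping relation F_k^2 = F_k F_{k+1} - F_{k-1} F_k). Then
sum_{k=6}^{40} F_k^2 = F_40 F_41 - F_5 F_6.
Computing: F_40 = 102334155, F_41 = 165580141, F_5 = 5, F_6 = 8.
Sum = 102334155 * 165580141 - 5 * 8 = 16944503814015815.

16944503814015815


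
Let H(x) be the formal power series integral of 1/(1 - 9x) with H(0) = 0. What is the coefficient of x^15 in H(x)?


1/(1 - 9x) = sum_{k>=0} 9^k x^k. Integrating termwise with H(0) = 0:
H(x) = sum_{k>=0} 9^k x^(k+1) / (k+1) = sum_{m>=1} 9^(m-1) x^m / m.
For m = 15: 9^14/15 = 22876792454961/15 = 7625597484987/5.

7625597484987/5


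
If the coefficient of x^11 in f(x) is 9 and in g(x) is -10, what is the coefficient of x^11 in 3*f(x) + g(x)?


Scalar multiplication scales coefficients: 3 * 9 = 27.
Then add the g coefficient: 27 + -10
= 17

17


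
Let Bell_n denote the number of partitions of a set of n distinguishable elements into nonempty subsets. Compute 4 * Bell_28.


Bell_28 can be computed from the Bell triangle or from Dobinski's identity Bell_n = (1/e) * sum_{k>=0} k^n / k!.
Computing Bell_28 = 6160539404599934652455.
Then 4 * 6160539404599934652455 = 24642157618399738609820.

24642157618399738609820


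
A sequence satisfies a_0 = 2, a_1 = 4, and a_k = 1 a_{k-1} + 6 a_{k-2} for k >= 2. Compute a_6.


The characteristic equation is t^2 - 1 t - 6 = 0, with roots r_1 = 3 and r_2 = -2 (so c_1 = r_1 + r_2, c_2 = -r_1 r_2 as required).
One can use the closed form a_n = A r_1^n + B r_2^n, but direct iteration is more reliable:
a_0 = 2, a_1 = 4, a_2 = 16, a_3 = 40, a_4 = 136, a_5 = 376, a_6 = 1192.
So a_6 = 1192.

1192


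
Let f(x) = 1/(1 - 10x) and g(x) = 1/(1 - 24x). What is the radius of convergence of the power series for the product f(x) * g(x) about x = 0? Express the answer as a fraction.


The radius of 1/(1 - 10x) is 1/10 (nearest singularity at x = 1/10), and the radius of 1/(1 - 24x) is 1/24.
The product f(x)*g(x) = 1/((1 - 10x)(1 - 24x)) has singularities at both 1/10 and 1/24, so its radius of convergence is the distance to the nearest one:
min(1/10, 1/24) = 1/24.

1/24


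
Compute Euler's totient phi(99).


phi(n) counts integers in [1, n] coprime to n. Using the multiplicative formula phi(n) = n * prod_{p | n} (1 - 1/p):
99 = 3^2 * 11, so
phi(99) = 99 * (1 - 1/3) * (1 - 1/11) = 60.

60


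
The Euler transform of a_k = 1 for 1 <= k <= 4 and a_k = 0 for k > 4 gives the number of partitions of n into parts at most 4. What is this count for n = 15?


Partitions of 15 into parts at most 4:
Using generating function (1-x)^(-1)(1-x^2)^(-1)...(1-x^4)^(-1),
the coefficient of x^15 = 54

54


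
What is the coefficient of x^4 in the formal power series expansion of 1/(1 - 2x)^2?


The general identity 1/(1 - c x)^r = sum_{k>=0} c^k C(k + r - 1, r - 1) x^k follows by substituting y = c x into 1/(1 - y)^r = sum_{k>=0} C(k + r - 1, r - 1) y^k.
For c = 2, r = 2, k = 4:
2^4 * C(5, 1) = 16 * 5 = 80.

80


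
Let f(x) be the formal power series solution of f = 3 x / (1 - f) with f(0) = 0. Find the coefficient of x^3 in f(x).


Apply Lagrange inversion: f = 3 x * phi(f) with phi(t) = 1/(1 - t), so
[x^n] f = 3^n * (1/n) [t^(n-1)] phi(t)^n = 3^n * (1/n) [t^(n-1)] (1 - t)^(-n) = 3^n * (1/n) C(2n - 2, n - 1) = 3^n * C_{n-1}.
For n = 3: C_2 = C(4, 2) / 3 = 6/3 = 2.
With the 3^3 = 27 factor, the coefficient is 27 * 2 = 54.

54


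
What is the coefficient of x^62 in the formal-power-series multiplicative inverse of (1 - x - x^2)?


Let the inverse be f(x) = sum_{k>=0} a_k x^k. From f(x) * (1 - x - x^2) = 1 and matching coefficients:
 x^0: a_0 = 1.
 x^1: a_1 - a_0 = 0, so a_1 = 1.
 x^k (k >= 2): a_k - a_{k-1} - a_{k-2} = 0, i.e. a_k = a_{k-1} + a_{k-2}.
This is the Fibonacci-type recurrence shifted so that a_0 = a_1 = 1.
Iterating: a_0=1, a_1=1, a_2=2, a_3=3, a_4=5, a_5=8, a_6=13, a_7=21, a_8=34, a_9=55, ...
a_62 = 6557470319842.

6557470319842


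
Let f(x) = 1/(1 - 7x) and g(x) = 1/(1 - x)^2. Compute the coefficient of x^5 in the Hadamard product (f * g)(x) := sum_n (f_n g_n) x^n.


f has coefficients f_k = 7^k. For g = 1/(1 - x)^2 the coefficient is g_k = C(k + 1, 1) = k + 1. The Hadamard coefficient is (f * g)_k = 7^k * (k + 1).
For k = 5: 7^5 * 6 = 16807 * 6 = 100842.

100842


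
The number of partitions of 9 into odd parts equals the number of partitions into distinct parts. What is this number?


Computing partitions of 9 into odd parts (1, 3, 5, ...):
Using the generating function prod_{k>=0} 1/(1-x^(2k+1)),
the count is 8

8


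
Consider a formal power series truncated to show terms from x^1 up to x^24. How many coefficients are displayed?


From x^1 to x^24 inclusive, the count is 24 - 1 + 1 = 24.

24


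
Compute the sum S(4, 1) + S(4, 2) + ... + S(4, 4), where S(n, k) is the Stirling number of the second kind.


By definition, S(n, k) counts partitions of an n-set into exactly k nonempty blocks.
Computing row n = 4 for k = 1..4:
S(4, k): 1, 7, 6, 1
Sum = 15. (This equals Bell_4 since the sum runs over all k.)

15


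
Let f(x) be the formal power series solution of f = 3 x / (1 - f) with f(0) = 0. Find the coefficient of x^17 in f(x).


Apply Lagrange inversion: f = 3 x * phi(f) with phi(t) = 1/(1 - t), so
[x^n] f = 3^n * (1/n) [t^(n-1)] phi(t)^n = 3^n * (1/n) [t^(n-1)] (1 - t)^(-n) = 3^n * (1/n) C(2n - 2, n - 1) = 3^n * C_{n-1}.
For n = 17: C_16 = C(32, 16) / 17 = 601080390/17 = 35357670.
With the 3^17 = 129140163 factor, the coefficient is 129140163 * 35357670 = 4566095267100210.

4566095267100210


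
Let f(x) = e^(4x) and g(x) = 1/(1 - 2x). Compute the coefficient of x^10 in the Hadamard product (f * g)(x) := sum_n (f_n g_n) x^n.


Expanding: f_k = 4^k/k! (from e^(4x)) and g_k = 2^k (from 1/(1 - 2x)). So the Hadamard coefficient (f * g)_k = 4^k 2^k / k! = (8)^k / k!.
For k = 10: 8^10/10! = 1073741824/3628800 = 4194304/14175.

4194304/14175


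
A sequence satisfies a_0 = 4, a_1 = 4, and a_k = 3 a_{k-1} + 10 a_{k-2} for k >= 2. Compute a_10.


The characteristic equation is t^2 - 3 t - 10 = 0, with roots r_1 = 5 and r_2 = -2 (so c_1 = r_1 + r_2, c_2 = -r_1 r_2 as required).
One can use the closed form a_n = A r_1^n + B r_2^n, but direct iteration is more reliable:
a_0 = 4, a_1 = 4, a_2 = 52, a_3 = 196, a_4 = 1108, a_5 = 5284, a_6 = 26932, a_7 = 133636, a_8 = 670228, a_9 = 3347044, a_10 = 16743412.
So a_10 = 16743412.

16743412


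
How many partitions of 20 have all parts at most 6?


Using the generating function (1-x)^(-1)(1-x^2)^(-1)...(1-x^6)^(-1),
the coefficient of x^20 counts these restricted partitions.
Result = 282

282


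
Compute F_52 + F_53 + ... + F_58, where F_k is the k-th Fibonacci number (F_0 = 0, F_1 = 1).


Use the identity sum_{k=0}^{N} F_k = F_{N+2} - 1 (which follows from F_{k+2} - F_{k+1} = F_k). Then
sum_{k=52}^{58} F_k = (F_{60} - 1) - (F_{53} - 1) = F_{60} - F_{53}.
Computing: F_{60} = 1548008755920, F_{53} = 53316291173, so
Sum = 1548008755920 - 53316291173 = 1494692464747.

1494692464747


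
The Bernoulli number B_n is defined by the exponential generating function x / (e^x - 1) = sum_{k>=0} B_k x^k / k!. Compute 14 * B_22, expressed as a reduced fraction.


Bernoulli numbers can also be computed recursively via B_0 = 1 and sum_{j=0}^{m} C(m+1, j) B_j = 0 for m >= 1. Odd-index Bernoulli numbers vanish for k >= 3.
Computing B_22 = 854513/138, so 14 * B_22 = 14 * 854513/138 = 5981591/69.

5981591/69


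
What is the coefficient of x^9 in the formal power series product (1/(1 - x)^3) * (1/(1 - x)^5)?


Combine the factors: (1/(1 - x)^3) * (1/(1 - x)^5) = 1/(1 - x)^8.
Then use 1/(1 - x)^r = sum_{k>=0} C(k + r - 1, r - 1) x^k with r = 8 and k = 9:
C(16, 7) = 11440.

11440


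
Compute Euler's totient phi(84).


phi(n) counts integers in [1, n] coprime to n. Using the multiplicative formula phi(n) = n * prod_{p | n} (1 - 1/p):
84 = 2^2 * 3 * 7, so
phi(84) = 84 * (1 - 1/2) * (1 - 1/3) * (1 - 1/7) = 24.

24


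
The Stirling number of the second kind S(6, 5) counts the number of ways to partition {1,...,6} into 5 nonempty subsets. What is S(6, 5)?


Using the explicit formula S(n,k) = (1/k!) sum_{j=0}^{k} (-1)^(k-j) C(k,j) j^n:
S(6, 5) = 15
Equivalently, S(n,k) is n! times the coefficient of x^n in the EGF (e^x - 1)^k / k!.

15


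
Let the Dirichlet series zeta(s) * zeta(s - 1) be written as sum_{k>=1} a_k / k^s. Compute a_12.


Convolution gives a_k = sum_{d | k} d * 1 = sum_{d | k} d = sigma(k), the sum of positive divisors of k.
For k = 12, the divisors are 1, 2, 3, 4, 6, 12, so
sigma(12) = 1 + 2 + 3 + 4 + 6 + 12 = 28.

28


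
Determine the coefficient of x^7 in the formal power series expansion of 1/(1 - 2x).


The geometric series identity gives 1/(1 - c x) = sum_{k>=0} c^k x^k, so the coefficient of x^k is c^k.
Here c = 2 and k = 7.
Computing: 2^7 = 128

128


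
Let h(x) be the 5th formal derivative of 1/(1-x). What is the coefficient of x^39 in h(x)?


Differentiating 5 times: d^5/dx^5 [1/(1-x)] = 5!/(1-x)^6.
The expansion 1/(1-x)^6 = sum_{k>=0} C(k+5, 5) x^k, so the coefficient of x^n in 5!/(1-x)^6 is 5! * C(n+5, 5).
For n = 39: 120 * C(44, 5) = 120 * 1086008 = 130320960

130320960


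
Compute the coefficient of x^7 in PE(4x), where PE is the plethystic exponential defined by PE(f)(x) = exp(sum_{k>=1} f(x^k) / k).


With f(x) = 4x, the exponent is sum_{k>=1} 4 x^k / k = 4 * (-ln(1 - x)). Exponentiating:
PE(4x) = exp(-4 ln(1 - x)) = 1/(1 - x)^4.
By the negative binomial expansion, [x^n] 1/(1 - x)^4 = C(n + 3, 3).
For n = 7: C(10, 3) = 120.

120


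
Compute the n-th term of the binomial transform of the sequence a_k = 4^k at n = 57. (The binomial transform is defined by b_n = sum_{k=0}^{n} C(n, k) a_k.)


With a_k = 4^k, b_n = sum_{k=0}^{n} C(n, k) 4^k = (1 + 4)^n by the binomial theorem.
For n = 57: (1 + 4)^57 = 5^57 = 6938893903907228377647697925567626953125.

6938893903907228377647697925567626953125


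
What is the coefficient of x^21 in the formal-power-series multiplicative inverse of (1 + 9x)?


The inverse is 1/(1 + 9x). Apply the geometric identity 1/(1 - y) = sum_{k>=0} y^k with y = -9x:
1/(1 + 9x) = sum_{k>=0} (-9)^k x^k.
So the coefficient of x^21 is (-9)^21 = -109418989131512359209.

-109418989131512359209


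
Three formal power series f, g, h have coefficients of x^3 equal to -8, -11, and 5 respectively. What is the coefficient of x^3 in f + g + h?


Series addition is componentwise:
-8 + -11 + 5
= -14

-14


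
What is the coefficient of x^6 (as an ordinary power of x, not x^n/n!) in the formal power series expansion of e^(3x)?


The exponential series is e^y = sum_{k>=0} y^k / k!. Substituting y = 3x gives
e^(3x) = sum_{k>=0} 3^k x^k / k!.
So the coefficient of x^n is a^n/n! with a = 3, n = 6:
3^6 / 6! = 729/720 = 81/80

81/80


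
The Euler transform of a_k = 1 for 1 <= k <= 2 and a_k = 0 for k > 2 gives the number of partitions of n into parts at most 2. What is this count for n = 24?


Partitions of 24 into parts at most 2:
Using generating function (1-x)^(-1)(1-x^2)^(-1),
the coefficient of x^24 = 13

13


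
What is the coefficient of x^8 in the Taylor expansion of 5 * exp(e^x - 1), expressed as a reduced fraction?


exp(e^x - 1) = sum_{k>=0} Bell_k x^k / k!, where Bell_k is the k-th Bell number.
So the coefficient of x^8 is 5 * Bell_8 / 8!.
Computing: Bell_8 = 4140 and 8! = 40320, giving
5 * 4140/40320 = 115/224.

115/224


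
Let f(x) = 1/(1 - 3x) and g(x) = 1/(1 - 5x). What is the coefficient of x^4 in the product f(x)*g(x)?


The coefficient of x^n in f*g is the Cauchy product: sum_{k=0}^{n} a^k * b^(n-k).
With a=3, b=5, n=4:
sum_{k=0}^{4} 3^k * 5^(4-k)
= 1441

1441


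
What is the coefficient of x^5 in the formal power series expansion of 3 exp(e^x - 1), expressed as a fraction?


exp(e^x - 1) is the exponential generating function for the Bell numbers Bell_k: exp(e^x - 1) = sum_{k>=0} Bell_k x^k / k!.
So the coefficient of x^5 in 3 exp(e^x - 1) is 3 Bell_5 / 5!.
Computing: Bell_5 = 52 and 5! = 120, giving
3 * 52/120 = 13/10.

13/10


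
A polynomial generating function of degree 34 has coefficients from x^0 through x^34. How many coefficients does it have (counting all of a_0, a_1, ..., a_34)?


A polynomial of degree 34 takes the form a_0 + a_1 x + ... + a_34 x^34.
The number of coefficients is 34 + 1 = 35.

35


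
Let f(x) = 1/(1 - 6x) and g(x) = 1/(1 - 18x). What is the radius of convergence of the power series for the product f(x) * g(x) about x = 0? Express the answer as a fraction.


The radius of 1/(1 - 6x) is 1/6 (nearest singularity at x = 1/6), and the radius of 1/(1 - 18x) is 1/18.
The product f(x)*g(x) = 1/((1 - 6x)(1 - 18x)) has singularities at both 1/6 and 1/18, so its radius of convergence is the distance to the nearest one:
min(1/6, 1/18) = 1/18.

1/18
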